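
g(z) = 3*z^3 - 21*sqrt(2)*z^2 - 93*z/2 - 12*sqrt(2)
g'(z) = 9*z^2 - 42*sqrt(2)*z - 93/2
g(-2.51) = -134.80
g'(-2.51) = 159.29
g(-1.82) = -48.80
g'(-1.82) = 91.41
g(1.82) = -181.89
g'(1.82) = -124.79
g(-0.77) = -0.14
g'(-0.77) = 4.57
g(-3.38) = -314.93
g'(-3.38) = 257.08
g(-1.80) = -46.99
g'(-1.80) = 89.57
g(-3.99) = -494.80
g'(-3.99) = 333.77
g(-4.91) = -859.74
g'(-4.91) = 462.11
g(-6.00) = -1455.12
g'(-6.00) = 633.88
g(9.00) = -654.05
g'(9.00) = 147.93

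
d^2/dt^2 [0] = 0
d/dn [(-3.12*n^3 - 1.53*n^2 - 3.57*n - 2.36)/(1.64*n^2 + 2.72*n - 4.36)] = (-5.1168*n^4 - 16.9728*n^3 + 42.5028*n^2 + 21.0824*n + 21.9844)/(2.6896*n^4 + 8.9216*n^3 - 6.9024*n^2 - 23.7184*n + 19.0096)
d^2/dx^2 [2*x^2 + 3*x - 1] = 4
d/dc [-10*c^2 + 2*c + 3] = 2 - 20*c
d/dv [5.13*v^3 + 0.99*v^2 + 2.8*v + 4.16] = 15.39*v^2 + 1.98*v + 2.8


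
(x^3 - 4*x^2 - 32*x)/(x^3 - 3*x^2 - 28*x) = (x - 8)/(x - 7)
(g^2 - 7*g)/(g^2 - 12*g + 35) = g/(g - 5)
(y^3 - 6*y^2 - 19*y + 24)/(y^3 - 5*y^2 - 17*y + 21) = (y - 8)/(y - 7)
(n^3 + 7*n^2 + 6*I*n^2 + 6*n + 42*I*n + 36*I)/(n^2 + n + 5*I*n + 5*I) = (n^2 + 6*n*(1 + I) + 36*I)/(n + 5*I)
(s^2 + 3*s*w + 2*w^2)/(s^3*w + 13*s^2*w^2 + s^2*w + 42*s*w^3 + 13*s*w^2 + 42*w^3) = (s^2 + 3*s*w + 2*w^2)/(w*(s^3 + 13*s^2*w + s^2 + 42*s*w^2 + 13*s*w + 42*w^2))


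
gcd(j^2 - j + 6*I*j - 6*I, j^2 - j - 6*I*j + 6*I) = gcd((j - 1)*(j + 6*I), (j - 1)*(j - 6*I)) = j - 1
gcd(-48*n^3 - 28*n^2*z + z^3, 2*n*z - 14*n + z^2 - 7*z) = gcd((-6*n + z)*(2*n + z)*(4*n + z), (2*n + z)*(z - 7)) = 2*n + z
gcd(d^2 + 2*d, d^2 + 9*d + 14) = d + 2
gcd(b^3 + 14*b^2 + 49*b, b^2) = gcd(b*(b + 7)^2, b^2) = b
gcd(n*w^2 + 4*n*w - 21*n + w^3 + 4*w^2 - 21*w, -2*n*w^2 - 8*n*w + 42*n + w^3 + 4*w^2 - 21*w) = w^2 + 4*w - 21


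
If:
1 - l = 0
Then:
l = 1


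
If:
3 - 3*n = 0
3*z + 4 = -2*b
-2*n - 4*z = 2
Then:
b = -1/2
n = 1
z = -1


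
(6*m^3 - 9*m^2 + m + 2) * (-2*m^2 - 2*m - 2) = -12*m^5 + 6*m^4 + 4*m^3 + 12*m^2 - 6*m - 4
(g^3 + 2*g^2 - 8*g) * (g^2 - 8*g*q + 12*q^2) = g^5 - 8*g^4*q + 2*g^4 + 12*g^3*q^2 - 16*g^3*q - 8*g^3 + 24*g^2*q^2 + 64*g^2*q - 96*g*q^2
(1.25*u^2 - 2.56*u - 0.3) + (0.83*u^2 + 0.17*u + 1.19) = 2.08*u^2 - 2.39*u + 0.89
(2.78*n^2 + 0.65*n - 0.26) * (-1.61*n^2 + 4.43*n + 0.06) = -4.4758*n^4 + 11.2689*n^3 + 3.4649*n^2 - 1.1128*n - 0.0156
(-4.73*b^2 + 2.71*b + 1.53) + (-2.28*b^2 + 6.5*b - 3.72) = -7.01*b^2 + 9.21*b - 2.19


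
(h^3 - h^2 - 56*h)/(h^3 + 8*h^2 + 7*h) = (h - 8)/(h + 1)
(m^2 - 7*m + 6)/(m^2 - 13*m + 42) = (m - 1)/(m - 7)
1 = 1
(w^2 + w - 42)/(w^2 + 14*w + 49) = (w - 6)/(w + 7)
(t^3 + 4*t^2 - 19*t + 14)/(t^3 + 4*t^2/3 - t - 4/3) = 3*(t^2 + 5*t - 14)/(3*t^2 + 7*t + 4)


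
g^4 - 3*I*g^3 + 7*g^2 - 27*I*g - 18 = (g - 3*I)*(g - 2*I)*(g - I)*(g + 3*I)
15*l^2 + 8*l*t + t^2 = (3*l + t)*(5*l + t)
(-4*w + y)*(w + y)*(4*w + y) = -16*w^3 - 16*w^2*y + w*y^2 + y^3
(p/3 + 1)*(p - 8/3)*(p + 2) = p^3/3 + 7*p^2/9 - 22*p/9 - 16/3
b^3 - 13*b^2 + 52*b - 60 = (b - 6)*(b - 5)*(b - 2)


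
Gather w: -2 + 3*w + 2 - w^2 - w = -w^2 + 2*w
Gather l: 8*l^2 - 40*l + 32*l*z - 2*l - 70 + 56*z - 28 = 8*l^2 + l*(32*z - 42) + 56*z - 98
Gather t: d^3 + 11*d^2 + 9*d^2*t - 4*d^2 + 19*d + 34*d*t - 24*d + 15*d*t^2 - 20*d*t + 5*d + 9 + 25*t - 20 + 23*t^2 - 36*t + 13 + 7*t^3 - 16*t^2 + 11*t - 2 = d^3 + 7*d^2 + 7*t^3 + t^2*(15*d + 7) + t*(9*d^2 + 14*d)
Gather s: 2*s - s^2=-s^2 + 2*s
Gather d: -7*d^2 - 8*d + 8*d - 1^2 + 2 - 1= -7*d^2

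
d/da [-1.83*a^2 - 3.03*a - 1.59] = -3.66*a - 3.03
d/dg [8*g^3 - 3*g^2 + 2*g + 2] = 24*g^2 - 6*g + 2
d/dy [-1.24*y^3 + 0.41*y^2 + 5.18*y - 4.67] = -3.72*y^2 + 0.82*y + 5.18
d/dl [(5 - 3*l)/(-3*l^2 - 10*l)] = (-9*l^2 + 30*l + 50)/(l^2*(9*l^2 + 60*l + 100))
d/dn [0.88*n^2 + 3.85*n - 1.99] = 1.76*n + 3.85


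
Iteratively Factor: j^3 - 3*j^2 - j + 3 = (j - 3)*(j^2 - 1) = (j - 3)*(j + 1)*(j - 1)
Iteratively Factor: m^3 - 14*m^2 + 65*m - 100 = (m - 4)*(m^2 - 10*m + 25) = (m - 5)*(m - 4)*(m - 5)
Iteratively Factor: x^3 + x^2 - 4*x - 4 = (x + 2)*(x^2 - x - 2) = (x + 1)*(x + 2)*(x - 2)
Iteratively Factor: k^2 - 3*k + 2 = (k - 1)*(k - 2)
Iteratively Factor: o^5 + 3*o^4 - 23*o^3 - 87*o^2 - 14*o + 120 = (o - 5)*(o^4 + 8*o^3 + 17*o^2 - 2*o - 24) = (o - 5)*(o + 3)*(o^3 + 5*o^2 + 2*o - 8) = (o - 5)*(o + 3)*(o + 4)*(o^2 + o - 2) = (o - 5)*(o - 1)*(o + 3)*(o + 4)*(o + 2)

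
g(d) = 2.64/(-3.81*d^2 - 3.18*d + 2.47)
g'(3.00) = 0.04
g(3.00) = -0.06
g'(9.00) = 0.00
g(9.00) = -0.01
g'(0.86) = 2.70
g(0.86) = -0.86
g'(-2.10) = -0.58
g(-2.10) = -0.34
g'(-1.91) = -1.05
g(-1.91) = -0.49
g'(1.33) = 0.49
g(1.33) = -0.31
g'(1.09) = 0.99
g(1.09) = -0.48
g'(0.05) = 1.77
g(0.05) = 1.15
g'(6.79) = 0.00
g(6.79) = -0.01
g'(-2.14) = -0.52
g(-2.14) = -0.32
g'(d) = 2.64*(7.62*d + 3.18)/(-3.81*d^2 - 3.18*d + 2.47)^2 = (20.1168*d + 8.3952)/(3.81*d^2 + 3.18*d - 2.47)^2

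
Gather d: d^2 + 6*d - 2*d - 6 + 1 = d^2 + 4*d - 5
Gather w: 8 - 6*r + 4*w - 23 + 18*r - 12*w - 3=12*r - 8*w - 18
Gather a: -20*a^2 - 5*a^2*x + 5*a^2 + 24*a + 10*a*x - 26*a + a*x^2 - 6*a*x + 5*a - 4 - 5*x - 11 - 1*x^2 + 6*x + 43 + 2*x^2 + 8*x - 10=a^2*(-5*x - 15) + a*(x^2 + 4*x + 3) + x^2 + 9*x + 18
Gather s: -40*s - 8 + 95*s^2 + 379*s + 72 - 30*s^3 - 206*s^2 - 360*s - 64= -30*s^3 - 111*s^2 - 21*s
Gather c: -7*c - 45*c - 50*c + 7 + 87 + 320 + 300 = 714 - 102*c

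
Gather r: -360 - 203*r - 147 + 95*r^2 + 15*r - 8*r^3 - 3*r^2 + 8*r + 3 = -8*r^3 + 92*r^2 - 180*r - 504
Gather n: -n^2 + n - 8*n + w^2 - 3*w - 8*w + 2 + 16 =-n^2 - 7*n + w^2 - 11*w + 18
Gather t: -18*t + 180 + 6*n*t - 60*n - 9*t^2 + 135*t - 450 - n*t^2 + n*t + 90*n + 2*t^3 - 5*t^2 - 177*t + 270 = 30*n + 2*t^3 + t^2*(-n - 14) + t*(7*n - 60)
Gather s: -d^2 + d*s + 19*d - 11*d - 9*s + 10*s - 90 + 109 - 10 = -d^2 + 8*d + s*(d + 1) + 9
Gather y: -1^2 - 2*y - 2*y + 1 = -4*y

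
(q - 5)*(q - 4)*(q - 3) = q^3 - 12*q^2 + 47*q - 60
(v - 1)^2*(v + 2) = v^3 - 3*v + 2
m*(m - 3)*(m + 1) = m^3 - 2*m^2 - 3*m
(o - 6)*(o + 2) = o^2 - 4*o - 12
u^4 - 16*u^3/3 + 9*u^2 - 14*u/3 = u*(u - 7/3)*(u - 2)*(u - 1)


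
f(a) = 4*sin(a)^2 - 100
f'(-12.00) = 3.62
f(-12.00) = -98.85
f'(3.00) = -1.12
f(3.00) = -99.92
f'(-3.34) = -1.55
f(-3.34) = -99.84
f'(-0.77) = -4.00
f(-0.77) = -98.06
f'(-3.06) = 0.65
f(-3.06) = -99.97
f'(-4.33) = -2.77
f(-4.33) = -96.56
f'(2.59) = -3.57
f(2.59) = -98.90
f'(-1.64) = 0.55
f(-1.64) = -96.02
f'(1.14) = 3.04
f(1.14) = -96.70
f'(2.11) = -3.52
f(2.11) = -97.05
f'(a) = 8*sin(a)*cos(a)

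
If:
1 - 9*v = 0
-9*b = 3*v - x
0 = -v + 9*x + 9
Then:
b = -107/729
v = 1/9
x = -80/81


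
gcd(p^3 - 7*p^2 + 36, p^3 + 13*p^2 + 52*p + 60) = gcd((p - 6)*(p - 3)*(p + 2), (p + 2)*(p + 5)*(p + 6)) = p + 2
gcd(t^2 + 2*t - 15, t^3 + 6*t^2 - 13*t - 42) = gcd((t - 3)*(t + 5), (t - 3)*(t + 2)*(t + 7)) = t - 3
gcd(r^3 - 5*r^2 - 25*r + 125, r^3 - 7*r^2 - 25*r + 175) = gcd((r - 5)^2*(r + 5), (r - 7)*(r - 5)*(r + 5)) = r^2 - 25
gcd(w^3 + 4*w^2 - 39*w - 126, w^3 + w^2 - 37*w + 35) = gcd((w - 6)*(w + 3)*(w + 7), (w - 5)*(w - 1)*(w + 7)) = w + 7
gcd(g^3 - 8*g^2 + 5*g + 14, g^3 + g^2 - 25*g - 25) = g + 1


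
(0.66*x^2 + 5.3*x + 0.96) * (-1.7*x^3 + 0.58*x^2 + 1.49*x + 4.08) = -1.122*x^5 - 8.6272*x^4 + 2.4254*x^3 + 11.1466*x^2 + 23.0544*x + 3.9168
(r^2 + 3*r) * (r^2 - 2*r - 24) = r^4 + r^3 - 30*r^2 - 72*r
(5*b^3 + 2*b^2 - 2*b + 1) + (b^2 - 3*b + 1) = 5*b^3 + 3*b^2 - 5*b + 2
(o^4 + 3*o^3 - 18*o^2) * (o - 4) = o^5 - o^4 - 30*o^3 + 72*o^2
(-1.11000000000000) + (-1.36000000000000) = -2.47000000000000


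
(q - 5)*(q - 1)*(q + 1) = q^3 - 5*q^2 - q + 5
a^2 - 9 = (a - 3)*(a + 3)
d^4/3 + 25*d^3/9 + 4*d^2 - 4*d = d*(d/3 + 1)*(d - 2/3)*(d + 6)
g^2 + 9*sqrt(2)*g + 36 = (g + 3*sqrt(2))*(g + 6*sqrt(2))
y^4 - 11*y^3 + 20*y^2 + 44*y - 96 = (y - 8)*(y - 3)*(y - 2)*(y + 2)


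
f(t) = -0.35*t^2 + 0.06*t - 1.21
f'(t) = 0.06 - 0.7*t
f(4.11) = -6.88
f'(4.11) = -2.82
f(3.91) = -6.33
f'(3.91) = -2.68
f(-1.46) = -2.04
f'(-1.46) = 1.08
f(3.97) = -6.49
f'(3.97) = -2.72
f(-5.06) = -10.47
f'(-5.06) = 3.60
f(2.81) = -3.81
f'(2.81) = -1.91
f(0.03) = -1.21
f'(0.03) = 0.04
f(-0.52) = -1.34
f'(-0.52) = 0.42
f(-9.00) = -30.10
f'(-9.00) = 6.36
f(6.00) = -13.45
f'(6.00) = -4.14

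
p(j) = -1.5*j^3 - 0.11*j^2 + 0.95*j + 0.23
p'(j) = -4.5*j^2 - 0.22*j + 0.95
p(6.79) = -467.96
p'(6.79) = -208.01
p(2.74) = -28.85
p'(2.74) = -33.44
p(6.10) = -338.54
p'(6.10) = -167.84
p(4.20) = -108.85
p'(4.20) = -79.35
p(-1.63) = 4.89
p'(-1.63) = -10.65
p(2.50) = -21.52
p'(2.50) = -27.72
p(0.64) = 0.40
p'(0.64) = -1.03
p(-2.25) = 14.62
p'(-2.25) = -21.34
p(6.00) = -322.03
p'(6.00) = -162.37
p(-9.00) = 1076.27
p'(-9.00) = -361.57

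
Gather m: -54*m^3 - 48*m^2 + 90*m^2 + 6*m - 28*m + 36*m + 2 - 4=-54*m^3 + 42*m^2 + 14*m - 2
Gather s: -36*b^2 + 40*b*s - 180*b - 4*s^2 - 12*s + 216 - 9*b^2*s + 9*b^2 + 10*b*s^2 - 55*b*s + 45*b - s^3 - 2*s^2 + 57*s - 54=-27*b^2 - 135*b - s^3 + s^2*(10*b - 6) + s*(-9*b^2 - 15*b + 45) + 162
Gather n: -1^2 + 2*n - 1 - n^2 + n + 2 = -n^2 + 3*n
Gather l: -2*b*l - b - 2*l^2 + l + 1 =-b - 2*l^2 + l*(1 - 2*b) + 1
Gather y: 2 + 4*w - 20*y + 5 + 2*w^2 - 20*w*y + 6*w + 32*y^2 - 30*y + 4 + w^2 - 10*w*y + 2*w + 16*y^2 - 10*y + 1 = 3*w^2 + 12*w + 48*y^2 + y*(-30*w - 60) + 12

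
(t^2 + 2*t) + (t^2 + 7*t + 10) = 2*t^2 + 9*t + 10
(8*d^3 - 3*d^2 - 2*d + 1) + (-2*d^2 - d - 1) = 8*d^3 - 5*d^2 - 3*d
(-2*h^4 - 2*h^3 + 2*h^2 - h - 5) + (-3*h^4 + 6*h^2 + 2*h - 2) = -5*h^4 - 2*h^3 + 8*h^2 + h - 7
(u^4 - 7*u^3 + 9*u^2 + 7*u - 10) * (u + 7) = u^5 - 40*u^3 + 70*u^2 + 39*u - 70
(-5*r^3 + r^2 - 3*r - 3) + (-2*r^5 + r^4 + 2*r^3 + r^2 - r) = -2*r^5 + r^4 - 3*r^3 + 2*r^2 - 4*r - 3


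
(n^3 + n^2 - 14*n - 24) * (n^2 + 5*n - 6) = n^5 + 6*n^4 - 15*n^3 - 100*n^2 - 36*n + 144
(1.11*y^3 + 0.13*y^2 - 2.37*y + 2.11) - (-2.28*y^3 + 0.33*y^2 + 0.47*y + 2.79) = 3.39*y^3 - 0.2*y^2 - 2.84*y - 0.68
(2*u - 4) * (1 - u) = -2*u^2 + 6*u - 4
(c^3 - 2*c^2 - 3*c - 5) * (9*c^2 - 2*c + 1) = 9*c^5 - 20*c^4 - 22*c^3 - 41*c^2 + 7*c - 5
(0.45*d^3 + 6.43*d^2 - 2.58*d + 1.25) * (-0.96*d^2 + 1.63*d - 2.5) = -0.432*d^5 - 5.4393*d^4 + 11.8327*d^3 - 21.4804*d^2 + 8.4875*d - 3.125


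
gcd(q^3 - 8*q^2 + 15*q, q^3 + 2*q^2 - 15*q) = q^2 - 3*q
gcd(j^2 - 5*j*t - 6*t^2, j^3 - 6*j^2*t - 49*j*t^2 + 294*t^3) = -j + 6*t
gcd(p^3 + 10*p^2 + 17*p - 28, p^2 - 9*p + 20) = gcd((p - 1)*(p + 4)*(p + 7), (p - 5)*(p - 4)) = 1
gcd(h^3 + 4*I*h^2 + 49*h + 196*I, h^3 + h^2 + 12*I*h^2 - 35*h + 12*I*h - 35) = h + 7*I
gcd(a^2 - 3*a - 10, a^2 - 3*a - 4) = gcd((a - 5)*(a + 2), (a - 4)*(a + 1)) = 1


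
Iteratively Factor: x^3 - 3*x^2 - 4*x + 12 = (x + 2)*(x^2 - 5*x + 6) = (x - 2)*(x + 2)*(x - 3)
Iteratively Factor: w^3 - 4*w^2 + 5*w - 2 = (w - 1)*(w^2 - 3*w + 2) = (w - 1)^2*(w - 2)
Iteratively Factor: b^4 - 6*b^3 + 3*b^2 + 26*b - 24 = (b - 1)*(b^3 - 5*b^2 - 2*b + 24) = (b - 4)*(b - 1)*(b^2 - b - 6) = (b - 4)*(b - 3)*(b - 1)*(b + 2)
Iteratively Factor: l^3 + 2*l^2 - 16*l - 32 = (l + 4)*(l^2 - 2*l - 8) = (l + 2)*(l + 4)*(l - 4)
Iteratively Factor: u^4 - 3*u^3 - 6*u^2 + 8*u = (u)*(u^3 - 3*u^2 - 6*u + 8) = u*(u - 4)*(u^2 + u - 2) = u*(u - 4)*(u - 1)*(u + 2)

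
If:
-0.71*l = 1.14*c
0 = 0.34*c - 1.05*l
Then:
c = 0.00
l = 0.00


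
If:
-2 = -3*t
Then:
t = 2/3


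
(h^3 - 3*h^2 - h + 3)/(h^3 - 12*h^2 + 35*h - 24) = (h + 1)/(h - 8)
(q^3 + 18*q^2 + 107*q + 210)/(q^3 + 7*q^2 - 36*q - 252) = (q + 5)/(q - 6)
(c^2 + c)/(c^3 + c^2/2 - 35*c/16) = 16*(c + 1)/(16*c^2 + 8*c - 35)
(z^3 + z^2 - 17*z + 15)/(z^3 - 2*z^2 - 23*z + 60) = (z - 1)/(z - 4)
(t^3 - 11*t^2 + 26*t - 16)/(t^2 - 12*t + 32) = (t^2 - 3*t + 2)/(t - 4)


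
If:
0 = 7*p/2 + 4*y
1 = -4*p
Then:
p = -1/4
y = 7/32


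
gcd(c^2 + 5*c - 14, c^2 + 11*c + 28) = c + 7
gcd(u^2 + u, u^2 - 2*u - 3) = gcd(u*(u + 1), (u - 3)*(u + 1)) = u + 1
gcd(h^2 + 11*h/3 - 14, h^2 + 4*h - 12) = h + 6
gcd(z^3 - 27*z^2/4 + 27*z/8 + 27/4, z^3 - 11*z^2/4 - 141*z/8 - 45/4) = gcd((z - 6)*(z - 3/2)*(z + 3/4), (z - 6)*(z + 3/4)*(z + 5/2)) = z^2 - 21*z/4 - 9/2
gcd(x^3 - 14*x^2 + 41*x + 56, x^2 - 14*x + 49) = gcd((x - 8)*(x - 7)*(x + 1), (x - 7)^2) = x - 7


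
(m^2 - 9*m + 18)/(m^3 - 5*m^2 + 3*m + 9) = (m - 6)/(m^2 - 2*m - 3)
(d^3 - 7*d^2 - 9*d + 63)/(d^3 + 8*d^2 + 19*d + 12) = (d^2 - 10*d + 21)/(d^2 + 5*d + 4)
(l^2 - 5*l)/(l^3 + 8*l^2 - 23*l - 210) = l/(l^2 + 13*l + 42)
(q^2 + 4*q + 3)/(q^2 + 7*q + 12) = (q + 1)/(q + 4)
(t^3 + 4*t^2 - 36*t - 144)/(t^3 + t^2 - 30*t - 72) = (t + 6)/(t + 3)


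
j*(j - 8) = j^2 - 8*j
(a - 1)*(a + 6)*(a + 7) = a^3 + 12*a^2 + 29*a - 42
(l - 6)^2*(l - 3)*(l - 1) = l^4 - 16*l^3 + 87*l^2 - 180*l + 108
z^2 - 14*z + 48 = (z - 8)*(z - 6)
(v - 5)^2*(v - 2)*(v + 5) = v^4 - 7*v^3 - 15*v^2 + 175*v - 250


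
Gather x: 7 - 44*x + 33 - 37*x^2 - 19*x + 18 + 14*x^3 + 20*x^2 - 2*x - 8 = 14*x^3 - 17*x^2 - 65*x + 50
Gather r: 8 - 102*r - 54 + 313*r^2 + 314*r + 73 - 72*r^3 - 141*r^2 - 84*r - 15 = -72*r^3 + 172*r^2 + 128*r + 12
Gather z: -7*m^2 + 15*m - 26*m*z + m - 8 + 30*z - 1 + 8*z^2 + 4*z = -7*m^2 + 16*m + 8*z^2 + z*(34 - 26*m) - 9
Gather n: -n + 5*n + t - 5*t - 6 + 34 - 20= 4*n - 4*t + 8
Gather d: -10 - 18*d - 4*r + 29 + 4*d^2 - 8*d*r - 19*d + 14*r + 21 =4*d^2 + d*(-8*r - 37) + 10*r + 40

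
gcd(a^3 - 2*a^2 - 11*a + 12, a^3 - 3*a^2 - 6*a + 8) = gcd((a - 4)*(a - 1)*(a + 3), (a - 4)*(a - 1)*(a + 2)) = a^2 - 5*a + 4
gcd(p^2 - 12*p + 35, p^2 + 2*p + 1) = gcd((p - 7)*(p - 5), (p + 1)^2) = 1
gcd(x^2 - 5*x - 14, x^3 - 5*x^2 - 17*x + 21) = x - 7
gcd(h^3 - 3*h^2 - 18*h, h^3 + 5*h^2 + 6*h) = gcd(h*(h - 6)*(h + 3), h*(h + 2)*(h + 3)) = h^2 + 3*h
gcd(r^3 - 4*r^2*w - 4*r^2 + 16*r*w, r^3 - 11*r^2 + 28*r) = r^2 - 4*r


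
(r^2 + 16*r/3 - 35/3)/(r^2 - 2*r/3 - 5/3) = (r + 7)/(r + 1)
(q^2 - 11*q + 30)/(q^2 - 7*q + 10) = (q - 6)/(q - 2)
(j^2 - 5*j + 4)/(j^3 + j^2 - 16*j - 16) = (j - 1)/(j^2 + 5*j + 4)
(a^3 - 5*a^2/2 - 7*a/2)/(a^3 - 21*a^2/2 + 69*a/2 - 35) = a*(a + 1)/(a^2 - 7*a + 10)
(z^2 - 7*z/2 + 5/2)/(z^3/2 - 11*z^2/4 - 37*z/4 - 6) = 2*(-2*z^2 + 7*z - 5)/(-2*z^3 + 11*z^2 + 37*z + 24)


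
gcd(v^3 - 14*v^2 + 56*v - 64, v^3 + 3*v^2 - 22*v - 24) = v - 4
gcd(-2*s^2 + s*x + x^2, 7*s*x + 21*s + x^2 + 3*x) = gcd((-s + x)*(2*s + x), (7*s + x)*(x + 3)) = 1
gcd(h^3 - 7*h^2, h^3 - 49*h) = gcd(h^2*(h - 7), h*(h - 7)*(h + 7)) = h^2 - 7*h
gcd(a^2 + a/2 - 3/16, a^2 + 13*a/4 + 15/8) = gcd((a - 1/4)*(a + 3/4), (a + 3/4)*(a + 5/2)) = a + 3/4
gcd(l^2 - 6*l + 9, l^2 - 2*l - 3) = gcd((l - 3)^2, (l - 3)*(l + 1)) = l - 3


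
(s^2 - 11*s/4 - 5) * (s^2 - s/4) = s^4 - 3*s^3 - 69*s^2/16 + 5*s/4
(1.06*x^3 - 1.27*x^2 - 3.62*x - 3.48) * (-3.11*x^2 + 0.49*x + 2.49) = -3.2966*x^5 + 4.4691*x^4 + 13.2753*x^3 + 5.8867*x^2 - 10.719*x - 8.6652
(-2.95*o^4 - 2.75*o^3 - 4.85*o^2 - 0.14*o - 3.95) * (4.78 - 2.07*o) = 6.1065*o^5 - 8.4085*o^4 - 3.1055*o^3 - 22.8932*o^2 + 7.5073*o - 18.881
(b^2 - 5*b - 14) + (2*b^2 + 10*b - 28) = 3*b^2 + 5*b - 42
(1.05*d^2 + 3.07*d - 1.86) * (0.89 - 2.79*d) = -2.9295*d^3 - 7.6308*d^2 + 7.9217*d - 1.6554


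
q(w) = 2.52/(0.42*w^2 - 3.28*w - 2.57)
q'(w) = 2.52*(3.28 - 0.84*w)/(0.42*w^2 - 3.28*w - 2.57)^2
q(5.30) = -0.31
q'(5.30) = -0.04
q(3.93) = -0.28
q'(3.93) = -0.00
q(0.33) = -0.70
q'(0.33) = 0.58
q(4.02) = -0.28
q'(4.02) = -0.00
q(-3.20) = 0.21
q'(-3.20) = 0.10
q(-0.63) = -7.48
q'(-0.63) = 84.57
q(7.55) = -0.74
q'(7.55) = -0.67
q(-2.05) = 0.43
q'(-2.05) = 0.36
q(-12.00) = 0.03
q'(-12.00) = 0.00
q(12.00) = 0.14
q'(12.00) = -0.05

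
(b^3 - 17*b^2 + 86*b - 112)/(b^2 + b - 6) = (b^2 - 15*b + 56)/(b + 3)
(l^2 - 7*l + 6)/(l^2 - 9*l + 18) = (l - 1)/(l - 3)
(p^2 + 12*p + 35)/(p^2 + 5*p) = (p + 7)/p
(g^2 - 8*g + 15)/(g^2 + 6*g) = (g^2 - 8*g + 15)/(g*(g + 6))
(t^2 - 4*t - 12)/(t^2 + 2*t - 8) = (t^2 - 4*t - 12)/(t^2 + 2*t - 8)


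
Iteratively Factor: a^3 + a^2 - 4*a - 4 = (a - 2)*(a^2 + 3*a + 2) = (a - 2)*(a + 1)*(a + 2)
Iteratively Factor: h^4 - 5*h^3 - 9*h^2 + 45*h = (h - 3)*(h^3 - 2*h^2 - 15*h) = (h - 5)*(h - 3)*(h^2 + 3*h) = (h - 5)*(h - 3)*(h + 3)*(h)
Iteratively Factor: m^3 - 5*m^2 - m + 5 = (m - 1)*(m^2 - 4*m - 5) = (m - 1)*(m + 1)*(m - 5)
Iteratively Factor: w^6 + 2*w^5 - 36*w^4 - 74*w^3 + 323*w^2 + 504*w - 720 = (w + 3)*(w^5 - w^4 - 33*w^3 + 25*w^2 + 248*w - 240) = (w - 5)*(w + 3)*(w^4 + 4*w^3 - 13*w^2 - 40*w + 48) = (w - 5)*(w + 3)*(w + 4)*(w^3 - 13*w + 12) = (w - 5)*(w - 1)*(w + 3)*(w + 4)*(w^2 + w - 12) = (w - 5)*(w - 1)*(w + 3)*(w + 4)^2*(w - 3)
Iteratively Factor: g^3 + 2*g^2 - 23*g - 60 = (g - 5)*(g^2 + 7*g + 12) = (g - 5)*(g + 3)*(g + 4)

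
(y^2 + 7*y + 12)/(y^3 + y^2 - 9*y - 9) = (y + 4)/(y^2 - 2*y - 3)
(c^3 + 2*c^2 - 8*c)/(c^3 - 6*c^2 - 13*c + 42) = c*(c + 4)/(c^2 - 4*c - 21)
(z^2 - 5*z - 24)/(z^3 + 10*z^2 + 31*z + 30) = (z - 8)/(z^2 + 7*z + 10)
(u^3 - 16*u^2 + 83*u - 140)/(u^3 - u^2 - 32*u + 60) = (u^2 - 11*u + 28)/(u^2 + 4*u - 12)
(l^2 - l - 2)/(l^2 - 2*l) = (l + 1)/l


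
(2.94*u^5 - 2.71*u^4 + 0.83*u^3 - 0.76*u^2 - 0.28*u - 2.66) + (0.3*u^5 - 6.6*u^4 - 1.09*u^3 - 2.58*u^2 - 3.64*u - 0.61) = 3.24*u^5 - 9.31*u^4 - 0.26*u^3 - 3.34*u^2 - 3.92*u - 3.27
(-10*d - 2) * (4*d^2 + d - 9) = -40*d^3 - 18*d^2 + 88*d + 18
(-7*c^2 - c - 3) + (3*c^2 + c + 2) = -4*c^2 - 1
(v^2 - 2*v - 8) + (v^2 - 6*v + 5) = 2*v^2 - 8*v - 3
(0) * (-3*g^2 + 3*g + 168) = 0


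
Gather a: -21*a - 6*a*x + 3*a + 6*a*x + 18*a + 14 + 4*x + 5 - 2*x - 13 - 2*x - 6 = 0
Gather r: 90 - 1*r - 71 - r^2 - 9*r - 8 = -r^2 - 10*r + 11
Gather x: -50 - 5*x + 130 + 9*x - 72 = 4*x + 8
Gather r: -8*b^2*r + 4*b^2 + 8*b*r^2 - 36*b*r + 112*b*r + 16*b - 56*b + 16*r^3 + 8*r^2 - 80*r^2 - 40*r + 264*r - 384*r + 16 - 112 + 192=4*b^2 - 40*b + 16*r^3 + r^2*(8*b - 72) + r*(-8*b^2 + 76*b - 160) + 96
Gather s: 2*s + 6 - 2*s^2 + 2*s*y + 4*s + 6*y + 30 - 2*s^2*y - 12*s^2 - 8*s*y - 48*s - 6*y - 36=s^2*(-2*y - 14) + s*(-6*y - 42)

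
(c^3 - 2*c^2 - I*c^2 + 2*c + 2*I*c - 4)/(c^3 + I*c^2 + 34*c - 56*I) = (c^2 + c*(-2 + I) - 2*I)/(c^2 + 3*I*c + 28)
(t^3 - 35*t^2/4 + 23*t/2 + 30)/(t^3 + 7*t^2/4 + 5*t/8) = 2*(t^2 - 10*t + 24)/(t*(2*t + 1))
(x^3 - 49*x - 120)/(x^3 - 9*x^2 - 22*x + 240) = (x + 3)/(x - 6)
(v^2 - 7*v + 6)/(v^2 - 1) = (v - 6)/(v + 1)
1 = 1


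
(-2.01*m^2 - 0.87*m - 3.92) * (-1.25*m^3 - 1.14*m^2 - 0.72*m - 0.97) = 2.5125*m^5 + 3.3789*m^4 + 7.339*m^3 + 7.0449*m^2 + 3.6663*m + 3.8024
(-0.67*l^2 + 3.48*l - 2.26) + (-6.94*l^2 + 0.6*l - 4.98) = -7.61*l^2 + 4.08*l - 7.24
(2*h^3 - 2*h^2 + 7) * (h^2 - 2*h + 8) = 2*h^5 - 6*h^4 + 20*h^3 - 9*h^2 - 14*h + 56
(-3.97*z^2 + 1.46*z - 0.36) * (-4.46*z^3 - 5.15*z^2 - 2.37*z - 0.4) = 17.7062*z^5 + 13.9339*z^4 + 3.4955*z^3 - 0.0181999999999998*z^2 + 0.2692*z + 0.144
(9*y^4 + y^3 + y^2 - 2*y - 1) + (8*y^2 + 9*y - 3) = 9*y^4 + y^3 + 9*y^2 + 7*y - 4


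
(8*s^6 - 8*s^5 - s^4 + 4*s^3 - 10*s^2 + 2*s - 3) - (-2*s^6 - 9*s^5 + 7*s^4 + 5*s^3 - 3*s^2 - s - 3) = 10*s^6 + s^5 - 8*s^4 - s^3 - 7*s^2 + 3*s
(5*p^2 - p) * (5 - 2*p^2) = -10*p^4 + 2*p^3 + 25*p^2 - 5*p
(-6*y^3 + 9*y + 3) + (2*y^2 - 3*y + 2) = -6*y^3 + 2*y^2 + 6*y + 5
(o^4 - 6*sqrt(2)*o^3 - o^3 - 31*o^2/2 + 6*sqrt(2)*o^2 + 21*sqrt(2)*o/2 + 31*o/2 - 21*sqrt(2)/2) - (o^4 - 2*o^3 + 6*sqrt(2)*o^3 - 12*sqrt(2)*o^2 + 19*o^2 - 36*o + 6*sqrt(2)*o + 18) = -12*sqrt(2)*o^3 + o^3 - 69*o^2/2 + 18*sqrt(2)*o^2 + 9*sqrt(2)*o/2 + 103*o/2 - 18 - 21*sqrt(2)/2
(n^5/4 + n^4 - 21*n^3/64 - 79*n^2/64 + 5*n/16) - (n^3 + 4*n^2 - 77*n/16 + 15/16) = n^5/4 + n^4 - 85*n^3/64 - 335*n^2/64 + 41*n/8 - 15/16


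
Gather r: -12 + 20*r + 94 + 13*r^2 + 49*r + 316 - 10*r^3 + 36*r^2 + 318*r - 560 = -10*r^3 + 49*r^2 + 387*r - 162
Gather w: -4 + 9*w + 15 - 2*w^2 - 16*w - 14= -2*w^2 - 7*w - 3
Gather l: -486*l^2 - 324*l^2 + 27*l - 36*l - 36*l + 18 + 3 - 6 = -810*l^2 - 45*l + 15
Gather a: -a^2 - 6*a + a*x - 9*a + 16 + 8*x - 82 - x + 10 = -a^2 + a*(x - 15) + 7*x - 56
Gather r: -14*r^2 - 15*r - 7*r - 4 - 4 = -14*r^2 - 22*r - 8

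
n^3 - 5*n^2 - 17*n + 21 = (n - 7)*(n - 1)*(n + 3)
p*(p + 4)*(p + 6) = p^3 + 10*p^2 + 24*p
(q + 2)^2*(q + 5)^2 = q^4 + 14*q^3 + 69*q^2 + 140*q + 100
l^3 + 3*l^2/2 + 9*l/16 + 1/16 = (l + 1/4)^2*(l + 1)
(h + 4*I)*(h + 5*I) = h^2 + 9*I*h - 20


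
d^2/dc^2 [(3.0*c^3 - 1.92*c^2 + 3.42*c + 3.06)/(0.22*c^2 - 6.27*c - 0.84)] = (-1.4210854715202e-14*c^4 + 232.02036*c^3 + 93.562128*c^2 - 8.832888*c + 202.991508)/(0.010648*c^6 - 0.910404*c^5 + 25.824546*c^4 - 239.539707*c^3 - 98.602812*c^2 - 13.272336*c - 0.592704)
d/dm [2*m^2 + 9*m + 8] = 4*m + 9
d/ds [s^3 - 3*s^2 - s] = 3*s^2 - 6*s - 1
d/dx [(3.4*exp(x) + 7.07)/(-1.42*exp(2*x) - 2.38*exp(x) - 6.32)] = (4.828*exp(2*x) + 20.0788*exp(x) - 4.6614)*exp(x)/(2.0164*exp(4*x) + 6.7592*exp(3*x) + 23.6132*exp(2*x) + 30.0832*exp(x) + 39.9424)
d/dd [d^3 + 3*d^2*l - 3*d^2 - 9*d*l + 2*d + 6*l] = 3*d^2 + 6*d*l - 6*d - 9*l + 2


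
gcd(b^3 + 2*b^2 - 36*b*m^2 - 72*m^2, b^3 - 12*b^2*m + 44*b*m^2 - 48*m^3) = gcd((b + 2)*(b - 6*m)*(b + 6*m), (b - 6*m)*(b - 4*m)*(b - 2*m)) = b - 6*m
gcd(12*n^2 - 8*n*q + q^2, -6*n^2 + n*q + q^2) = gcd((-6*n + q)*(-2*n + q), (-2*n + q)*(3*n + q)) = -2*n + q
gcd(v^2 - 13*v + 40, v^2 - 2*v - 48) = v - 8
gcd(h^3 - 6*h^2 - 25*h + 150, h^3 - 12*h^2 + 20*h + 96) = h - 6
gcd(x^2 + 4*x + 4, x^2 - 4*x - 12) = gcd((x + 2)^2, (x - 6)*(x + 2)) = x + 2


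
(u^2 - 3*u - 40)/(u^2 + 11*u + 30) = (u - 8)/(u + 6)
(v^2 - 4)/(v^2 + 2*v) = (v - 2)/v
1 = 1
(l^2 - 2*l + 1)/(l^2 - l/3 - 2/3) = 3*(l - 1)/(3*l + 2)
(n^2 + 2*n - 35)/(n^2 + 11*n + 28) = (n - 5)/(n + 4)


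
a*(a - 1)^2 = a^3 - 2*a^2 + a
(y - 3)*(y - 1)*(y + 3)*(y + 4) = y^4 + 3*y^3 - 13*y^2 - 27*y + 36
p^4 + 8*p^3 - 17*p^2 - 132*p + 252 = (p - 3)*(p - 2)*(p + 6)*(p + 7)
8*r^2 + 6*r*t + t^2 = (2*r + t)*(4*r + t)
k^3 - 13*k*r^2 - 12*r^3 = (k - 4*r)*(k + r)*(k + 3*r)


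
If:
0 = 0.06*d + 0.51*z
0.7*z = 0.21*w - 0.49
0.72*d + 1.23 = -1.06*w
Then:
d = -12.17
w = 7.11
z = 1.43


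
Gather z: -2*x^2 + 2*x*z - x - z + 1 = -2*x^2 - x + z*(2*x - 1) + 1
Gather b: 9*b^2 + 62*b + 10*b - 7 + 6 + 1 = 9*b^2 + 72*b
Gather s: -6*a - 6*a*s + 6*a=-6*a*s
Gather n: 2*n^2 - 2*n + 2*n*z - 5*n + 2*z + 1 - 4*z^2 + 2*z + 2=2*n^2 + n*(2*z - 7) - 4*z^2 + 4*z + 3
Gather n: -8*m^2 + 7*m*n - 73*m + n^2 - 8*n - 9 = -8*m^2 - 73*m + n^2 + n*(7*m - 8) - 9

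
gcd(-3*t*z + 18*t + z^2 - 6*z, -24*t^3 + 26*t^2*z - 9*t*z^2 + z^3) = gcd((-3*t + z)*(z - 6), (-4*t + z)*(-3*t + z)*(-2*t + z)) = -3*t + z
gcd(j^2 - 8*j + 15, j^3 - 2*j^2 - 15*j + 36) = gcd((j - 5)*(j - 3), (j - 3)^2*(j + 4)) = j - 3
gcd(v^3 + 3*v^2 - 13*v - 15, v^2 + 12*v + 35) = v + 5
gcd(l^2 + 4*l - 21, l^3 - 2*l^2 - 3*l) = l - 3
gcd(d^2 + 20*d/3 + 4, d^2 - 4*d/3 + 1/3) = 1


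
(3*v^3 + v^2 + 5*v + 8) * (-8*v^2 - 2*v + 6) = -24*v^5 - 14*v^4 - 24*v^3 - 68*v^2 + 14*v + 48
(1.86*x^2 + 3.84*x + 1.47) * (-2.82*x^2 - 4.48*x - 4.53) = -5.2452*x^4 - 19.1616*x^3 - 29.7744*x^2 - 23.9808*x - 6.6591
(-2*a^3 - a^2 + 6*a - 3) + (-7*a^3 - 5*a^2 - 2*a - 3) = -9*a^3 - 6*a^2 + 4*a - 6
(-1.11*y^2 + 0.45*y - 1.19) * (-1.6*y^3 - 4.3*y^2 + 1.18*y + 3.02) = 1.776*y^5 + 4.053*y^4 - 1.3408*y^3 + 2.2958*y^2 - 0.0451999999999999*y - 3.5938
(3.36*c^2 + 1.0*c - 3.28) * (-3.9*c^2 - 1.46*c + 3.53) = -13.104*c^4 - 8.8056*c^3 + 23.1928*c^2 + 8.3188*c - 11.5784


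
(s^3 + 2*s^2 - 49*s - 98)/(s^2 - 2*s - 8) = (s^2 - 49)/(s - 4)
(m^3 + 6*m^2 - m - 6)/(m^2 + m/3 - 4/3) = 3*(m^2 + 7*m + 6)/(3*m + 4)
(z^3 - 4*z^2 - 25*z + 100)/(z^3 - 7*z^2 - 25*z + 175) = (z - 4)/(z - 7)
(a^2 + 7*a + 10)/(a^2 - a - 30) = (a + 2)/(a - 6)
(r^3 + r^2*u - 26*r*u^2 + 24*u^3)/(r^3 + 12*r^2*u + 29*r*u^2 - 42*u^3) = (r - 4*u)/(r + 7*u)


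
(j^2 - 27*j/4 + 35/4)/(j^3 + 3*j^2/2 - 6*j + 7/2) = (4*j^2 - 27*j + 35)/(2*(2*j^3 + 3*j^2 - 12*j + 7))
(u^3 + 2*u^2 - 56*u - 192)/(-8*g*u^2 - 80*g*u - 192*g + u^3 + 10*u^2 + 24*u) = (u - 8)/(-8*g + u)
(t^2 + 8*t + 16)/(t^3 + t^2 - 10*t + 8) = (t + 4)/(t^2 - 3*t + 2)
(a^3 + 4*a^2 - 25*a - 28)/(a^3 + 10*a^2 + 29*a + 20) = (a^2 + 3*a - 28)/(a^2 + 9*a + 20)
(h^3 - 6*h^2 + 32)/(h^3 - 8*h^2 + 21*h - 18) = (h^3 - 6*h^2 + 32)/(h^3 - 8*h^2 + 21*h - 18)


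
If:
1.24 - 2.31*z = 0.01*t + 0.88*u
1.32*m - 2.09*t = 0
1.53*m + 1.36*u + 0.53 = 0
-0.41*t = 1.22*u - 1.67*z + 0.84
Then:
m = -0.43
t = -0.27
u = 0.09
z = 0.50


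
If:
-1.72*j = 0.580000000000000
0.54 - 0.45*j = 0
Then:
No Solution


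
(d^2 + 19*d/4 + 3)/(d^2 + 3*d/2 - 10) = (4*d + 3)/(2*(2*d - 5))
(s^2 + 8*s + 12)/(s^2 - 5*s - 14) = (s + 6)/(s - 7)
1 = 1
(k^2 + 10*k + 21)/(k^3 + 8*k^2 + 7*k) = (k + 3)/(k*(k + 1))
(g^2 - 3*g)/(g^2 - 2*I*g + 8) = g*(g - 3)/(g^2 - 2*I*g + 8)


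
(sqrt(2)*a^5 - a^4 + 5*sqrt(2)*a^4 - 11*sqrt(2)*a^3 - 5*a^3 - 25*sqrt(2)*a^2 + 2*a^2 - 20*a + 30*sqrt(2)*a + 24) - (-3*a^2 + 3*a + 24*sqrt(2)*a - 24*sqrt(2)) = sqrt(2)*a^5 - a^4 + 5*sqrt(2)*a^4 - 11*sqrt(2)*a^3 - 5*a^3 - 25*sqrt(2)*a^2 + 5*a^2 - 23*a + 6*sqrt(2)*a + 24 + 24*sqrt(2)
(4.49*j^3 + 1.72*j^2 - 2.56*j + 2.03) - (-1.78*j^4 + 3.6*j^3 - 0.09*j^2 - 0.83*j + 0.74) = 1.78*j^4 + 0.89*j^3 + 1.81*j^2 - 1.73*j + 1.29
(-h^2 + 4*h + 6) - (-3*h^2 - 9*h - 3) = 2*h^2 + 13*h + 9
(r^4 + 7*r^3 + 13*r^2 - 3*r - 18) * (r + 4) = r^5 + 11*r^4 + 41*r^3 + 49*r^2 - 30*r - 72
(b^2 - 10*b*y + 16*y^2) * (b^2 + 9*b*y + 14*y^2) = b^4 - b^3*y - 60*b^2*y^2 + 4*b*y^3 + 224*y^4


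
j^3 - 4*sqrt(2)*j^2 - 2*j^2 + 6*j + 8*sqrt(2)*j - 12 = (j - 2)*(j - 3*sqrt(2))*(j - sqrt(2))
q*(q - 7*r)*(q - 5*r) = q^3 - 12*q^2*r + 35*q*r^2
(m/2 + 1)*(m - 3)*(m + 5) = m^3/2 + 2*m^2 - 11*m/2 - 15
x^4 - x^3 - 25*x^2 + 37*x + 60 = (x - 4)*(x - 3)*(x + 1)*(x + 5)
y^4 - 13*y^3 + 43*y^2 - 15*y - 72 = (y - 8)*(y - 3)^2*(y + 1)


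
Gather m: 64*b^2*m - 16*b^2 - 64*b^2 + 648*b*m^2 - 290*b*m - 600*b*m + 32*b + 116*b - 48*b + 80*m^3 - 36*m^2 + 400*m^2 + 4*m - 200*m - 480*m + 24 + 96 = -80*b^2 + 100*b + 80*m^3 + m^2*(648*b + 364) + m*(64*b^2 - 890*b - 676) + 120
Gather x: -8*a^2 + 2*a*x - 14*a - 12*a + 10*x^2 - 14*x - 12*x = -8*a^2 - 26*a + 10*x^2 + x*(2*a - 26)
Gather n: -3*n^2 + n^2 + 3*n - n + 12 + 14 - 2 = -2*n^2 + 2*n + 24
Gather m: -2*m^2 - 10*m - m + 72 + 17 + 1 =-2*m^2 - 11*m + 90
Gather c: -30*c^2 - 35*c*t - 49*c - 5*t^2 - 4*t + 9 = -30*c^2 + c*(-35*t - 49) - 5*t^2 - 4*t + 9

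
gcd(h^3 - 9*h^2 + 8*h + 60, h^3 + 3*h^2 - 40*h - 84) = h^2 - 4*h - 12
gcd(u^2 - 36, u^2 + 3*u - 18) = u + 6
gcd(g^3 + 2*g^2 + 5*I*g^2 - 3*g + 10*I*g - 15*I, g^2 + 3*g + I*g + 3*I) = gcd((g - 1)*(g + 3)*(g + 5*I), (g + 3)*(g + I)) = g + 3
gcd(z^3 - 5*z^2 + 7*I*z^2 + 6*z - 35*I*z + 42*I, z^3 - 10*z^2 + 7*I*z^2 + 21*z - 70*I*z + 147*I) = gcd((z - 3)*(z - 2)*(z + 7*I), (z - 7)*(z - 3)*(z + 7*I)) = z^2 + z*(-3 + 7*I) - 21*I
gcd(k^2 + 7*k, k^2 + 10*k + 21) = k + 7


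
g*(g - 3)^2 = g^3 - 6*g^2 + 9*g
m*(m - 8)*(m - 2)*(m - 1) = m^4 - 11*m^3 + 26*m^2 - 16*m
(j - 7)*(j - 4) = j^2 - 11*j + 28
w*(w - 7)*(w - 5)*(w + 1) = w^4 - 11*w^3 + 23*w^2 + 35*w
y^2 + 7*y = y*(y + 7)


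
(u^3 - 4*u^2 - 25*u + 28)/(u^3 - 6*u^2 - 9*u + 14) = (u + 4)/(u + 2)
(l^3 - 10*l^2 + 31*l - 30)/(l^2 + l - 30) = (l^2 - 5*l + 6)/(l + 6)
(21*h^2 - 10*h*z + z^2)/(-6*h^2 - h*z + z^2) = (-7*h + z)/(2*h + z)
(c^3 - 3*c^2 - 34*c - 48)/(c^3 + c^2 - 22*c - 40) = (c^2 - 5*c - 24)/(c^2 - c - 20)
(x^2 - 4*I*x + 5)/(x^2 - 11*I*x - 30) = (x + I)/(x - 6*I)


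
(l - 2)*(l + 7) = l^2 + 5*l - 14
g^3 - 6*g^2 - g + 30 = (g - 5)*(g - 3)*(g + 2)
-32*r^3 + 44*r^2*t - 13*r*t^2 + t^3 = (-8*r + t)*(-4*r + t)*(-r + t)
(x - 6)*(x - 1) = x^2 - 7*x + 6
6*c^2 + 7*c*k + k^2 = (c + k)*(6*c + k)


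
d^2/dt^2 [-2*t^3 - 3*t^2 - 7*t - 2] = -12*t - 6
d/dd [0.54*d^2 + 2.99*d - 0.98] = 1.08*d + 2.99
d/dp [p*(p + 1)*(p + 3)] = 3*p^2 + 8*p + 3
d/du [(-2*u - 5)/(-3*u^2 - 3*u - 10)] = (-6*u^2 - 30*u + 5)/(9*u^4 + 18*u^3 + 69*u^2 + 60*u + 100)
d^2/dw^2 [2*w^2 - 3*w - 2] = 4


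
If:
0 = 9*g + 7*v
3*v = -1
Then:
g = 7/27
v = -1/3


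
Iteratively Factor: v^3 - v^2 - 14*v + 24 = (v - 2)*(v^2 + v - 12) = (v - 2)*(v + 4)*(v - 3)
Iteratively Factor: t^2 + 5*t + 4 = (t + 4)*(t + 1)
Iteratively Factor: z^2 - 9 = (z + 3)*(z - 3)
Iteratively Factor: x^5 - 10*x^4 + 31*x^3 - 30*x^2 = (x)*(x^4 - 10*x^3 + 31*x^2 - 30*x) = x^2*(x^3 - 10*x^2 + 31*x - 30) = x^2*(x - 5)*(x^2 - 5*x + 6) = x^2*(x - 5)*(x - 2)*(x - 3)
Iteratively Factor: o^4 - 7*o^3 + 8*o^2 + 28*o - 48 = (o + 2)*(o^3 - 9*o^2 + 26*o - 24) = (o - 2)*(o + 2)*(o^2 - 7*o + 12) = (o - 4)*(o - 2)*(o + 2)*(o - 3)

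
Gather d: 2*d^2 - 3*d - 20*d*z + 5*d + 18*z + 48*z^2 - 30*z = 2*d^2 + d*(2 - 20*z) + 48*z^2 - 12*z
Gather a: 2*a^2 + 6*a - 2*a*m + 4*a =2*a^2 + a*(10 - 2*m)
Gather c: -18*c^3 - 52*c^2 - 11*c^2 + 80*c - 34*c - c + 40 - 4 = -18*c^3 - 63*c^2 + 45*c + 36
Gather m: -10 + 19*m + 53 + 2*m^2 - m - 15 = 2*m^2 + 18*m + 28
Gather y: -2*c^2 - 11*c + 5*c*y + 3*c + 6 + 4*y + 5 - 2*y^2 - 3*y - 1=-2*c^2 - 8*c - 2*y^2 + y*(5*c + 1) + 10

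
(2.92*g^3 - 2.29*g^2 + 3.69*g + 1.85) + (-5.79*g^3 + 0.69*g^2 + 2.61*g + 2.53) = -2.87*g^3 - 1.6*g^2 + 6.3*g + 4.38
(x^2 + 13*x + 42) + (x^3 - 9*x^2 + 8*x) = x^3 - 8*x^2 + 21*x + 42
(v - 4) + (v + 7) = 2*v + 3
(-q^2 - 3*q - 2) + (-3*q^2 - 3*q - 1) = -4*q^2 - 6*q - 3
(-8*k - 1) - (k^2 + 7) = -k^2 - 8*k - 8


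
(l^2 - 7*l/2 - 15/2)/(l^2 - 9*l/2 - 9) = (l - 5)/(l - 6)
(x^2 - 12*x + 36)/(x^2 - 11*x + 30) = (x - 6)/(x - 5)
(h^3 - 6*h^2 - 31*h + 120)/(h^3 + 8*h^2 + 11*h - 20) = (h^2 - 11*h + 24)/(h^2 + 3*h - 4)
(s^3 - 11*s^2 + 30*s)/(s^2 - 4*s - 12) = s*(s - 5)/(s + 2)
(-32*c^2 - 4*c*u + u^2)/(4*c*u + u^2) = (-8*c + u)/u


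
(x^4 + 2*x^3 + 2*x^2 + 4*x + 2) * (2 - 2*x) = -2*x^5 - 2*x^4 - 4*x^2 + 4*x + 4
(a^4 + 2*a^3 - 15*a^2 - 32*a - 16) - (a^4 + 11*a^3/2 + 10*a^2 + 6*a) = -7*a^3/2 - 25*a^2 - 38*a - 16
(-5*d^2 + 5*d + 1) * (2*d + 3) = -10*d^3 - 5*d^2 + 17*d + 3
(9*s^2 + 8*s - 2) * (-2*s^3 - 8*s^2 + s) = -18*s^5 - 88*s^4 - 51*s^3 + 24*s^2 - 2*s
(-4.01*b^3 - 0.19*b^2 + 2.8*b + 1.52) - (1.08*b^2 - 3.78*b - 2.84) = -4.01*b^3 - 1.27*b^2 + 6.58*b + 4.36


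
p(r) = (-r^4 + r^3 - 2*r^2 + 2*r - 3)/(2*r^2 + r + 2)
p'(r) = (-4*r - 1)*(-r^4 + r^3 - 2*r^2 + 2*r - 3)/(2*r^2 + r + 2)^2 + (-4*r^3 + 3*r^2 - 4*r + 2)/(2*r^2 + r + 2)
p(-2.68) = -6.84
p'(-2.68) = 3.27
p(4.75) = -8.49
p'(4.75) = -4.01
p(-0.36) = -2.13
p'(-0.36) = 1.62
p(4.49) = -7.48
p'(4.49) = -3.75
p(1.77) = -1.00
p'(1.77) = -0.98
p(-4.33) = -13.70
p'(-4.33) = 5.02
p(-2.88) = -7.51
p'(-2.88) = 3.50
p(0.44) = -0.87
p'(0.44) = 1.02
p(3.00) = -3.00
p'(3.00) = -2.26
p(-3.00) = -7.94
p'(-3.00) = 3.63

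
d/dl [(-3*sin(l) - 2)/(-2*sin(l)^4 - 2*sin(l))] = -(9*sin(l)^4 + 8*sin(l)^3 + 2)*cos(l)/(2*(sin(l)^6 + 2*sin(l)^3 + 1)*sin(l)^2)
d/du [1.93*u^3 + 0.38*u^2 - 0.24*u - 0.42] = 5.79*u^2 + 0.76*u - 0.24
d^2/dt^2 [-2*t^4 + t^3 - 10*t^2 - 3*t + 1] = -24*t^2 + 6*t - 20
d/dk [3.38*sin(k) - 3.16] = 3.38*cos(k)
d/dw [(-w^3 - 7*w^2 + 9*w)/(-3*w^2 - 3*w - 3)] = (w^4 + 2*w^3 + 19*w^2 + 14*w - 9)/(3*(w^4 + 2*w^3 + 3*w^2 + 2*w + 1))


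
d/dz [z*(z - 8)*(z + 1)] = 3*z^2 - 14*z - 8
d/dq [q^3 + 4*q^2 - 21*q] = 3*q^2 + 8*q - 21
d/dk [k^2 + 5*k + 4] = 2*k + 5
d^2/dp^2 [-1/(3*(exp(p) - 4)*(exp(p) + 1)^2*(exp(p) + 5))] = (-16*exp(5*p) - 37*exp(4*p) + 213*exp(3*p) + 133*exp(2*p) - 1721*exp(p) + 780)*exp(p)/(3*(exp(10*p) + 7*exp(9*p) - 39*exp(8*p) - 325*exp(7*p) + 335*exp(6*p) + 4821*exp(5*p) + 3107*exp(4*p) - 20359*exp(3*p) - 42060*exp(2*p) - 30800*exp(p) - 8000))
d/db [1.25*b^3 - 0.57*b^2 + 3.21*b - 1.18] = 3.75*b^2 - 1.14*b + 3.21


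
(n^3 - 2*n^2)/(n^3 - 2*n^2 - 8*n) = n*(2 - n)/(-n^2 + 2*n + 8)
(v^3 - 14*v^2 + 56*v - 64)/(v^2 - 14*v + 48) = (v^2 - 6*v + 8)/(v - 6)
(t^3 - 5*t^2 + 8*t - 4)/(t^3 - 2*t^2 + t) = (t^2 - 4*t + 4)/(t*(t - 1))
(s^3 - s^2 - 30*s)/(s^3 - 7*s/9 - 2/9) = 9*s*(-s^2 + s + 30)/(-9*s^3 + 7*s + 2)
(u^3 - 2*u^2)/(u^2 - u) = u*(u - 2)/(u - 1)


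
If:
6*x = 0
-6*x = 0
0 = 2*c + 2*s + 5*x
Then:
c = -s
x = 0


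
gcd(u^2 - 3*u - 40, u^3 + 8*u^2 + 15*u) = u + 5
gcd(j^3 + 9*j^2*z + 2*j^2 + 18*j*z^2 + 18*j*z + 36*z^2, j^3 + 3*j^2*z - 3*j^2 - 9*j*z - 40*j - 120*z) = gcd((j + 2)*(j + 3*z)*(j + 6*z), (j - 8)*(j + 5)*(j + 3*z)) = j + 3*z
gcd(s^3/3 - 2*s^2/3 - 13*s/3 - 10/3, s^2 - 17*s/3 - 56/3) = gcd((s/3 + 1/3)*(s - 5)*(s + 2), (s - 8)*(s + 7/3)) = 1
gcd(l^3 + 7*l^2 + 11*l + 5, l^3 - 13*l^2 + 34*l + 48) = l + 1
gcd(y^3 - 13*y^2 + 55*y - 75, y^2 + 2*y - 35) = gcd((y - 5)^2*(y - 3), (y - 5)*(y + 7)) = y - 5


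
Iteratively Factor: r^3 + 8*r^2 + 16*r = (r + 4)*(r^2 + 4*r) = r*(r + 4)*(r + 4)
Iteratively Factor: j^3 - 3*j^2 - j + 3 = (j - 1)*(j^2 - 2*j - 3) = (j - 3)*(j - 1)*(j + 1)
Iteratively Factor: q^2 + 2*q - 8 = (q - 2)*(q + 4)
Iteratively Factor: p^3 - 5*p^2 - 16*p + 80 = (p + 4)*(p^2 - 9*p + 20) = (p - 4)*(p + 4)*(p - 5)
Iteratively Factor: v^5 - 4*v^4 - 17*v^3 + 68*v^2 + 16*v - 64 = (v - 4)*(v^4 - 17*v^2 + 16) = (v - 4)*(v - 1)*(v^3 + v^2 - 16*v - 16) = (v - 4)*(v - 1)*(v + 4)*(v^2 - 3*v - 4) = (v - 4)^2*(v - 1)*(v + 4)*(v + 1)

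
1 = 1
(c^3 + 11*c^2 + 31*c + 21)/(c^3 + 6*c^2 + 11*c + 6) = (c + 7)/(c + 2)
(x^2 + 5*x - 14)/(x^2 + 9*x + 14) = (x - 2)/(x + 2)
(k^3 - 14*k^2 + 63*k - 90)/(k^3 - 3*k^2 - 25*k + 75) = (k - 6)/(k + 5)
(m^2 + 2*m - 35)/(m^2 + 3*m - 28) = (m - 5)/(m - 4)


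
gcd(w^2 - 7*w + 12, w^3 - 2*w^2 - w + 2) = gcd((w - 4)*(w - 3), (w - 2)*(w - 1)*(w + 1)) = 1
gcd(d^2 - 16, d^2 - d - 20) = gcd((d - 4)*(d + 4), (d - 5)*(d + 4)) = d + 4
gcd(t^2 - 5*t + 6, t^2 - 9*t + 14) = t - 2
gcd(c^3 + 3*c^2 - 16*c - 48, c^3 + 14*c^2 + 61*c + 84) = c^2 + 7*c + 12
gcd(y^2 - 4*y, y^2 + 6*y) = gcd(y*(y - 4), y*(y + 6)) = y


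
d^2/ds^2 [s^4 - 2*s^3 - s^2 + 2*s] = 12*s^2 - 12*s - 2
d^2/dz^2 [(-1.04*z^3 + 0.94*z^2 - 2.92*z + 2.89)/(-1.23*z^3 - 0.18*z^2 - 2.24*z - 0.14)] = (3.5527136788005e-15*z^7 - 3.304764*z^6 + 9.31356*z^5 - 35.198172*z^4 - 12.730328*z^3 - 52.27188*z^2 - 4.32474*z - 30.724344)/(1.860867*z^9 + 0.816966*z^8 + 10.286244*z^7 + 3.616866*z^6 + 18.918648*z^5 + 5.03748*z^4 + 11.650436*z^3 + 2.117976*z^2 + 0.131712*z + 0.002744)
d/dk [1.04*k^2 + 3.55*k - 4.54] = 2.08*k + 3.55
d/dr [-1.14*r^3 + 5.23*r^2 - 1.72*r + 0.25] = -3.42*r^2 + 10.46*r - 1.72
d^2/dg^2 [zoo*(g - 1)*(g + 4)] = nan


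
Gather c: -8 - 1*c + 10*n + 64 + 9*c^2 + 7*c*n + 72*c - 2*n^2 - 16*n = 9*c^2 + c*(7*n + 71) - 2*n^2 - 6*n + 56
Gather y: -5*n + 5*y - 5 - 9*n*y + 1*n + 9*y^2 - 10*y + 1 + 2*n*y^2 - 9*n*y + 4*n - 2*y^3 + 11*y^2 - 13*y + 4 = -2*y^3 + y^2*(2*n + 20) + y*(-18*n - 18)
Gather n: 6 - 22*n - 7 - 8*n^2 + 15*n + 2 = -8*n^2 - 7*n + 1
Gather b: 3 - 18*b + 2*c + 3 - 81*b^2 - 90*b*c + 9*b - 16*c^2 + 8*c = -81*b^2 + b*(-90*c - 9) - 16*c^2 + 10*c + 6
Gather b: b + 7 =b + 7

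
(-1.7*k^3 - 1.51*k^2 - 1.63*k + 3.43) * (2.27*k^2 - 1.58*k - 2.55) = -3.859*k^5 - 0.7417*k^4 + 3.0207*k^3 + 14.212*k^2 - 1.2629*k - 8.7465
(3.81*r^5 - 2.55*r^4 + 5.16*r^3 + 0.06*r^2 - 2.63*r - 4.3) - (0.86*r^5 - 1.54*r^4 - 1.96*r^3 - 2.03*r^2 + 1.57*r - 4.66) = 2.95*r^5 - 1.01*r^4 + 7.12*r^3 + 2.09*r^2 - 4.2*r + 0.36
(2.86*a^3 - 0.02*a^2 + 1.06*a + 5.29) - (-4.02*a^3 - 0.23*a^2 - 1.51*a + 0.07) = 6.88*a^3 + 0.21*a^2 + 2.57*a + 5.22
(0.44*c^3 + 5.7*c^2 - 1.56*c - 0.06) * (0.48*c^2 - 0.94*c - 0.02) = 0.2112*c^5 + 2.3224*c^4 - 6.1156*c^3 + 1.3236*c^2 + 0.0876*c + 0.0012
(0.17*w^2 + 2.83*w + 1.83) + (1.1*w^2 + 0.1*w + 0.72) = 1.27*w^2 + 2.93*w + 2.55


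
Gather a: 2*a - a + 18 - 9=a + 9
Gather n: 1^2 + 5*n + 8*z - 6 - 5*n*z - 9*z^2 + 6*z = n*(5 - 5*z) - 9*z^2 + 14*z - 5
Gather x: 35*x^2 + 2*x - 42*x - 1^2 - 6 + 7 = 35*x^2 - 40*x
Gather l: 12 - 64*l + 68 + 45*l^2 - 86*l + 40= 45*l^2 - 150*l + 120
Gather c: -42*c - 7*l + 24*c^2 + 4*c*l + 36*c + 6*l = 24*c^2 + c*(4*l - 6) - l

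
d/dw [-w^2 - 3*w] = -2*w - 3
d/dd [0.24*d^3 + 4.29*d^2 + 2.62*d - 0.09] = 0.72*d^2 + 8.58*d + 2.62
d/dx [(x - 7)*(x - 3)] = 2*x - 10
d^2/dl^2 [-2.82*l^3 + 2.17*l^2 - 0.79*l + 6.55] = 4.34 - 16.92*l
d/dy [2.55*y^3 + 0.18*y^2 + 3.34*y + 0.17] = 7.65*y^2 + 0.36*y + 3.34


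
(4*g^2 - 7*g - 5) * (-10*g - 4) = -40*g^3 + 54*g^2 + 78*g + 20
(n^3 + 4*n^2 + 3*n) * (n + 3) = n^4 + 7*n^3 + 15*n^2 + 9*n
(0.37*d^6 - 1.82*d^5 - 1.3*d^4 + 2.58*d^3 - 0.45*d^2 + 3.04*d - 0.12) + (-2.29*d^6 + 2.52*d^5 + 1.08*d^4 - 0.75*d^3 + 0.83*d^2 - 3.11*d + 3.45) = -1.92*d^6 + 0.7*d^5 - 0.22*d^4 + 1.83*d^3 + 0.38*d^2 - 0.0699999999999998*d + 3.33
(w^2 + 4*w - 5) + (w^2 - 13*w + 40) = 2*w^2 - 9*w + 35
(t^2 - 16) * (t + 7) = t^3 + 7*t^2 - 16*t - 112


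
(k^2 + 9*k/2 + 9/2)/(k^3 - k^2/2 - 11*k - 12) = (k + 3)/(k^2 - 2*k - 8)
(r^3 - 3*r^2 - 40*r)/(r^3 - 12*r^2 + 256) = r*(r + 5)/(r^2 - 4*r - 32)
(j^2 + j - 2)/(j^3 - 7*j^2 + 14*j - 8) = (j + 2)/(j^2 - 6*j + 8)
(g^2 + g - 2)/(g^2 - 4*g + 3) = (g + 2)/(g - 3)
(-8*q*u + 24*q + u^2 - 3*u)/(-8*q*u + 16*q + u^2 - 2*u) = (u - 3)/(u - 2)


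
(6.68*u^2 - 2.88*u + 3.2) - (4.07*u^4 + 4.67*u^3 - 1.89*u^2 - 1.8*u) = -4.07*u^4 - 4.67*u^3 + 8.57*u^2 - 1.08*u + 3.2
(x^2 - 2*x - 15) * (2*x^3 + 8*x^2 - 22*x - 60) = 2*x^5 + 4*x^4 - 68*x^3 - 136*x^2 + 450*x + 900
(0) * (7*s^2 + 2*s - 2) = 0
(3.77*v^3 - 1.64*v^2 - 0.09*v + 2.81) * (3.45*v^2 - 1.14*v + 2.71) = 13.0065*v^5 - 9.9558*v^4 + 11.7758*v^3 + 5.3527*v^2 - 3.4473*v + 7.6151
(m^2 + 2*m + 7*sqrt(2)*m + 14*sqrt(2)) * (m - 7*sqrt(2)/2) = m^3 + 2*m^2 + 7*sqrt(2)*m^2/2 - 49*m + 7*sqrt(2)*m - 98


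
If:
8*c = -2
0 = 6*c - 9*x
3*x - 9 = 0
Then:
No Solution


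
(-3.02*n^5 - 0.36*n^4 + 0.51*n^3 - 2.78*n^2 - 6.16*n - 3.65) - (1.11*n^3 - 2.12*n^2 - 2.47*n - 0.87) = -3.02*n^5 - 0.36*n^4 - 0.6*n^3 - 0.66*n^2 - 3.69*n - 2.78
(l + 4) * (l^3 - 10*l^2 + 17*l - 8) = l^4 - 6*l^3 - 23*l^2 + 60*l - 32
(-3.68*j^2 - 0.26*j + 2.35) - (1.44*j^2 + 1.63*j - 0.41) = -5.12*j^2 - 1.89*j + 2.76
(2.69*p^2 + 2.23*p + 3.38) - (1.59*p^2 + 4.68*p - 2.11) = 1.1*p^2 - 2.45*p + 5.49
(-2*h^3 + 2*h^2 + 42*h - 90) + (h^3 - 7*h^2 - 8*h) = -h^3 - 5*h^2 + 34*h - 90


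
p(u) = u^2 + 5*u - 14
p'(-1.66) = 1.68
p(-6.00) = -8.00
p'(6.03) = 17.06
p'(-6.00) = -7.00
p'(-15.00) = -25.00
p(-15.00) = 136.00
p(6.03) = 52.51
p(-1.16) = -18.45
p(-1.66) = -19.54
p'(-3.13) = -1.26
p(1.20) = -6.56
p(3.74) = 18.69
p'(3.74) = 12.48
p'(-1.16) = 2.68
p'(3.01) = 11.02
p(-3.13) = -19.85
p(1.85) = -1.33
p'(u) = 2*u + 5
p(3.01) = 10.11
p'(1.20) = 7.40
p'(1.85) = 8.70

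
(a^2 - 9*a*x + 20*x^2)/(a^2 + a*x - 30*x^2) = (a - 4*x)/(a + 6*x)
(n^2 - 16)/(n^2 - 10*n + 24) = (n + 4)/(n - 6)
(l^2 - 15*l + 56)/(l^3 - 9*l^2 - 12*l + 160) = (l - 7)/(l^2 - l - 20)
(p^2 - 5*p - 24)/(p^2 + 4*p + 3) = (p - 8)/(p + 1)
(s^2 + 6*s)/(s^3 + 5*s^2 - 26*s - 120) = s/(s^2 - s - 20)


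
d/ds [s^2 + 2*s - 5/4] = 2*s + 2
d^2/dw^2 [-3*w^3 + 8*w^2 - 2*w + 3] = 16 - 18*w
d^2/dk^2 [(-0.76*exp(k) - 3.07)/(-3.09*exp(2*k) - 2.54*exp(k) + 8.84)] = (7.256556*exp(4*k) + 111.285732*exp(3*k) + 196.844742*exp(2*k) + 372.306716*exp(k) + 128.323208)*exp(k)/(29.503629*exp(6*k) + 72.756522*exp(5*k) - 193.40928*exp(4*k) - 399.90268*exp(3*k) + 553.31328*exp(2*k) + 595.469472*exp(k) - 690.807104)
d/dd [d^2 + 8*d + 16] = 2*d + 8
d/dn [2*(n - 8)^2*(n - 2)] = 6*(n - 8)*(n - 4)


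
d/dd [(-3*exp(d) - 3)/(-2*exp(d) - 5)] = 9*exp(d)/(2*exp(d) + 5)^2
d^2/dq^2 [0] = 0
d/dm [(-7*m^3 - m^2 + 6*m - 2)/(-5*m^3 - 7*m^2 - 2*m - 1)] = (44*m^4 + 88*m^3 + 35*m^2 - 26*m - 10)/(25*m^6 + 70*m^5 + 69*m^4 + 38*m^3 + 18*m^2 + 4*m + 1)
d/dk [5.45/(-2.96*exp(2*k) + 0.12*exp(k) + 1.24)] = (32.264*exp(k) - 0.654)*exp(k)/(-2.96*exp(2*k) + 0.12*exp(k) + 1.24)^2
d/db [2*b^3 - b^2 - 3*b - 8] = 6*b^2 - 2*b - 3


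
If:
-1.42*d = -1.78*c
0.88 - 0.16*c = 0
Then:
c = 5.50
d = 6.89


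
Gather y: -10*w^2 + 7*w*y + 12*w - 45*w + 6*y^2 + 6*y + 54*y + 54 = -10*w^2 - 33*w + 6*y^2 + y*(7*w + 60) + 54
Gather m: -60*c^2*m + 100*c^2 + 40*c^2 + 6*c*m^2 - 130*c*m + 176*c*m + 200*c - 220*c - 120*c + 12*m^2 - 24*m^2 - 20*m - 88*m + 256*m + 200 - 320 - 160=140*c^2 - 140*c + m^2*(6*c - 12) + m*(-60*c^2 + 46*c + 148) - 280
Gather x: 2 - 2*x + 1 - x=3 - 3*x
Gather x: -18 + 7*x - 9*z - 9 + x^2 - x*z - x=x^2 + x*(6 - z) - 9*z - 27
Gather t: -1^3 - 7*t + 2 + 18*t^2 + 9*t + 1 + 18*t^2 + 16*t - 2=36*t^2 + 18*t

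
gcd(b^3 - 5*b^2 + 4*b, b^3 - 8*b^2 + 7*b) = b^2 - b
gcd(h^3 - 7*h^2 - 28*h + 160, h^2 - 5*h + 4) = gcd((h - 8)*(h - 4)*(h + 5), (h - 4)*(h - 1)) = h - 4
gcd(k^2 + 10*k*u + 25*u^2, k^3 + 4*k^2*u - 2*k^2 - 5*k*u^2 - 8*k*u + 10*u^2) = k + 5*u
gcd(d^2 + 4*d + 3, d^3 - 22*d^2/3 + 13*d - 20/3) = 1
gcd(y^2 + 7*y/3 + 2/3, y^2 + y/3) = y + 1/3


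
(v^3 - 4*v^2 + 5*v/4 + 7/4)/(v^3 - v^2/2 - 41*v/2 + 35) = (2*v^2 - v - 1)/(2*(v^2 + 3*v - 10))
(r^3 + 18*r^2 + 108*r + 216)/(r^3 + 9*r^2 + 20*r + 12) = (r^2 + 12*r + 36)/(r^2 + 3*r + 2)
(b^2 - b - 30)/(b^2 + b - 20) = (b - 6)/(b - 4)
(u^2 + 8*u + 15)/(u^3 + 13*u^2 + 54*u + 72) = (u + 5)/(u^2 + 10*u + 24)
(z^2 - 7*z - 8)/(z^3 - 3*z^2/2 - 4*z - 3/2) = 2*(z - 8)/(2*z^2 - 5*z - 3)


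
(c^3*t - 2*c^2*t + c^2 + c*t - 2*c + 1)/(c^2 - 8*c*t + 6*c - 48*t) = (c^3*t - 2*c^2*t + c^2 + c*t - 2*c + 1)/(c^2 - 8*c*t + 6*c - 48*t)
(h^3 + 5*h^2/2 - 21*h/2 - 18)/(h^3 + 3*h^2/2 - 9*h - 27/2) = (h + 4)/(h + 3)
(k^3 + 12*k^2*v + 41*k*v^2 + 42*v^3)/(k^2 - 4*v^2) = (-k^2 - 10*k*v - 21*v^2)/(-k + 2*v)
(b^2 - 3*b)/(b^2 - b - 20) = b*(3 - b)/(-b^2 + b + 20)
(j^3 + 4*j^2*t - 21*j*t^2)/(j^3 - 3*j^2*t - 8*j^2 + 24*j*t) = (j + 7*t)/(j - 8)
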